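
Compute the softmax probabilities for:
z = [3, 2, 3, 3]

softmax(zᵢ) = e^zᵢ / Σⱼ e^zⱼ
p = [0.2969, 0.1092, 0.2969, 0.2969]

exp(z) = [20.09, 7.389, 20.09, 20.09]
Sum = 67.65
p = [0.2969, 0.1092, 0.2969, 0.2969]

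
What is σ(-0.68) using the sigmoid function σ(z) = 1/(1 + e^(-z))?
0.3363

sigmoid(-0.68) = 1/(1 + e^(0.68)) = 1/(1 + 1.974) = 0.3363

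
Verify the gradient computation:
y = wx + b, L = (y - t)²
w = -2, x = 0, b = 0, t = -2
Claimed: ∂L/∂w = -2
Incorrect

y = (-2)(0) + 0 = 0
∂L/∂y = 2(y - t) = 2(0 - -2) = 4
∂y/∂w = x = 0
∂L/∂w = 4 × 0 = 0

Claimed value: -2
Incorrect: The correct gradient is 0.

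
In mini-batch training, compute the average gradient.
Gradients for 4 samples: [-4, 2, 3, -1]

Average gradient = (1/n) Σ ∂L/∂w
Average gradient = 0

Average = (1/4)(-4 + 2 + 3 + -1) = 0/4 = 0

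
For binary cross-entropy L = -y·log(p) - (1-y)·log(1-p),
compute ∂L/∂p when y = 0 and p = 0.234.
∂L/∂p = 1.305

∂L/∂p = -y/p + (1-y)/(1-p) = 0 + 1/0.766 = 1.305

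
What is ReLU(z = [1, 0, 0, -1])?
h = [1, 0, 0, 0]

ReLU applied element-wise: max(0,1)=1, max(0,0)=0, max(0,0)=0, max(0,-1)=0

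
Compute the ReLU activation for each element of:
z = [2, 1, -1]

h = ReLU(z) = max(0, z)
h = [2, 1, 0]

ReLU applied element-wise: max(0,2)=2, max(0,1)=1, max(0,-1)=0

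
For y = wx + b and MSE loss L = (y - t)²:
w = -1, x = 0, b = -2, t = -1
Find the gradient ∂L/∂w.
∂L/∂w = 0

y = wx + b = (-1)(0) + -2 = -2
∂L/∂y = 2(y - t) = 2(-2 - -1) = -2
∂y/∂w = x = 0
∂L/∂w = ∂L/∂y · ∂y/∂w = -2 × 0 = 0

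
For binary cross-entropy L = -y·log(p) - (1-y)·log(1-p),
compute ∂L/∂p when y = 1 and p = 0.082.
∂L/∂p = -12.2

∂L/∂p = -y/p + (1-y)/(1-p) = -1/0.082 + 0 = -12.2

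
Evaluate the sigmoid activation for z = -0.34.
0.4158

sigmoid(-0.34) = 1/(1 + e^(0.34)) = 1/(1 + 1.405) = 0.4158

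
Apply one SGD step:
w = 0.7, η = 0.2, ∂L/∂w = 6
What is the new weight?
w_new = -0.5

w_new = w - η·∂L/∂w = 0.7 - 0.2×(6) = 0.7 - (1.2) = -0.5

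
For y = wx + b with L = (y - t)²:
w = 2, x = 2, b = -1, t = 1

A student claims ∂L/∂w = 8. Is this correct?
Correct

y = (2)(2) + -1 = 3
∂L/∂y = 2(y - t) = 2(3 - 1) = 4
∂y/∂w = x = 2
∂L/∂w = 4 × 2 = 8

Claimed value: 8
Correct: The correct gradient is 8.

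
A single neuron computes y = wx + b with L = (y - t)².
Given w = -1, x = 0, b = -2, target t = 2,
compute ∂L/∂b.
∂L/∂b = -8

y = wx + b = (-1)(0) + -2 = -2
∂L/∂y = 2(y - t) = 2(-2 - 2) = -8
∂y/∂b = 1
∂L/∂b = ∂L/∂y · ∂y/∂b = -8 × 1 = -8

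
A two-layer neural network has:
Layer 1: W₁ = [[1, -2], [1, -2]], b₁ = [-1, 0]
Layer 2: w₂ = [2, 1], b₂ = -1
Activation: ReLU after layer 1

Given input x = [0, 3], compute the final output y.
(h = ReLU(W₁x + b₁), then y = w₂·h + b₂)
y = -1

Layer 1 pre-activation: z₁ = [-7, -6]
After ReLU: h = [0, 0]
Layer 2 output: y = 2×0 + 1×0 + -1 = -1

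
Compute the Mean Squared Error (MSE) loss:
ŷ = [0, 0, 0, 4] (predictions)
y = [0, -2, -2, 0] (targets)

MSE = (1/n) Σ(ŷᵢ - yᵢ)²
MSE = 6

MSE = (1/4)((0-0)² + (0--2)² + (0--2)² + (4-0)²) = (1/4)(0 + 4 + 4 + 16) = 6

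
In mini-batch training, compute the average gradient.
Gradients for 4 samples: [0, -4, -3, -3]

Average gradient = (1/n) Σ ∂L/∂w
Average gradient = -2.5

Average = (1/4)(0 + -4 + -3 + -3) = -10/4 = -2.5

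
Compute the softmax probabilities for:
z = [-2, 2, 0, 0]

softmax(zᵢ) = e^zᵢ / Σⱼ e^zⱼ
p = [0.0142, 0.7758, 0.105, 0.105]

exp(z) = [0.1353, 7.389, 1, 1]
Sum = 9.524
p = [0.0142, 0.7758, 0.105, 0.105]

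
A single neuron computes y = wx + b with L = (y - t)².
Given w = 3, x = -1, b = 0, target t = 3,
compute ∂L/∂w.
∂L/∂w = 12

y = wx + b = (3)(-1) + 0 = -3
∂L/∂y = 2(y - t) = 2(-3 - 3) = -12
∂y/∂w = x = -1
∂L/∂w = ∂L/∂y · ∂y/∂w = -12 × -1 = 12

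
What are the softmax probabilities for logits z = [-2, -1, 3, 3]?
p = [0.0033, 0.009, 0.4938, 0.4938]

exp(z) = [0.1353, 0.3679, 20.09, 20.09]
Sum = 40.67
p = [0.0033, 0.009, 0.4938, 0.4938]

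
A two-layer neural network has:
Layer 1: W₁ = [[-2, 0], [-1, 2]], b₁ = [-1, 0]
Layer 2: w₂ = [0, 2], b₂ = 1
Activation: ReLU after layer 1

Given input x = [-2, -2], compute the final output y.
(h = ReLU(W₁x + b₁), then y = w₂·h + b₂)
y = 1

Layer 1 pre-activation: z₁ = [3, -2]
After ReLU: h = [3, 0]
Layer 2 output: y = 0×3 + 2×0 + 1 = 1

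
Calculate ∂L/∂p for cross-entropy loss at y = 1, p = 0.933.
∂L/∂p = -1.072

∂L/∂p = -y/p + (1-y)/(1-p) = -1/0.933 + 0 = -1.072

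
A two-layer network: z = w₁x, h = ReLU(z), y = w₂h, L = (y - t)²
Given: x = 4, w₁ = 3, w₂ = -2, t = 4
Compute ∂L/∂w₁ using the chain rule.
∂L/∂w₁ = 448

Forward pass:
z = w₁x = 3×4 = 12
h = ReLU(12) = 12
y = w₂h = -2×12 = -24

Backward pass:
∂L/∂y = 2(y - t) = 2(-24 - 4) = -56
∂y/∂h = w₂ = -2
∂h/∂z = 1 (ReLU derivative)
∂z/∂w₁ = x = 4

∂L/∂w₁ = -56 × -2 × 1 × 4 = 448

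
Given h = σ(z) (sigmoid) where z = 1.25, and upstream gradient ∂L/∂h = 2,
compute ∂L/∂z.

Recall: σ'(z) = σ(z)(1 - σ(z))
∂L/∂z = 0.3462

σ(1.25) = 0.7773
σ'(1.25) = σ(1.25)(1 - σ(1.25)) = 0.7773 × 0.2227 = 0.1731
∂L/∂z = ∂L/∂h · σ'(z) = 2 × 0.1731 = 0.3462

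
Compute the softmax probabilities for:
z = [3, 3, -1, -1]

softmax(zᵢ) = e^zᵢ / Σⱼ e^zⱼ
p = [0.491, 0.491, 0.009, 0.009]

exp(z) = [20.09, 20.09, 0.3679, 0.3679]
Sum = 40.91
p = [0.491, 0.491, 0.009, 0.009]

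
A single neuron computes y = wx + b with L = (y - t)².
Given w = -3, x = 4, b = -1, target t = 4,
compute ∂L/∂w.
∂L/∂w = -136

y = wx + b = (-3)(4) + -1 = -13
∂L/∂y = 2(y - t) = 2(-13 - 4) = -34
∂y/∂w = x = 4
∂L/∂w = ∂L/∂y · ∂y/∂w = -34 × 4 = -136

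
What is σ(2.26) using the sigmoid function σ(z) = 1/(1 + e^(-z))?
0.9055

sigmoid(2.26) = 1/(1 + e^(-2.26)) = 1/(1 + 0.1044) = 0.9055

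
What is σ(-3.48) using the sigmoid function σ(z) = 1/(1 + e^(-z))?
0.02989

sigmoid(-3.48) = 1/(1 + e^(3.48)) = 1/(1 + 32.46) = 0.02989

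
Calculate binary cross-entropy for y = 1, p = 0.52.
L = 0.6539

L = -1·log(0.52) - 0·log(0.48) = -log(0.52) = 0.6539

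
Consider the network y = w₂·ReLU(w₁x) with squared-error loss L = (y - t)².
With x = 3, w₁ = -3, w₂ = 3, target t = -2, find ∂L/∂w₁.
∂L/∂w₁ = 0

Forward pass:
z = w₁x = -3×3 = -9
h = ReLU(-9) = 0
y = w₂h = 3×0 = 0

Backward pass:
∂L/∂y = 2(y - t) = 2(0 - -2) = 4
∂y/∂h = w₂ = 3
∂h/∂z = 0 (ReLU derivative)
∂z/∂w₁ = x = 3

∂L/∂w₁ = 4 × 3 × 0 × 3 = 0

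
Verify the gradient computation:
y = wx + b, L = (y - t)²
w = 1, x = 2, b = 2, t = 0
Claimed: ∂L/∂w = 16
Correct

y = (1)(2) + 2 = 4
∂L/∂y = 2(y - t) = 2(4 - 0) = 8
∂y/∂w = x = 2
∂L/∂w = 8 × 2 = 16

Claimed value: 16
Correct: The correct gradient is 16.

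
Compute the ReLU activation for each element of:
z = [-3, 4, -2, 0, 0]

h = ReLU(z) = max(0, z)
h = [0, 4, 0, 0, 0]

ReLU applied element-wise: max(0,-3)=0, max(0,4)=4, max(0,-2)=0, max(0,0)=0, max(0,0)=0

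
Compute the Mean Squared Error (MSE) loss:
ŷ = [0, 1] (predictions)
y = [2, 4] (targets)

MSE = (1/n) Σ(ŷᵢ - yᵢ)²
MSE = 6.5

MSE = (1/2)((0-2)² + (1-4)²) = (1/2)(4 + 9) = 6.5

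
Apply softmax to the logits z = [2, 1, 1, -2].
p = [0.5701, 0.2097, 0.2097, 0.0104]

exp(z) = [7.389, 2.718, 2.718, 0.1353]
Sum = 12.96
p = [0.5701, 0.2097, 0.2097, 0.0104]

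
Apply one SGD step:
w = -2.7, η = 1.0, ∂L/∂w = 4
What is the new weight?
w_new = -6.7

w_new = w - η·∂L/∂w = -2.7 - 1.0×(4) = -2.7 - (4) = -6.7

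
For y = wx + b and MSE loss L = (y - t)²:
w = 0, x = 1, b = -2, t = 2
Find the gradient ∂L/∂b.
∂L/∂b = -8

y = wx + b = (0)(1) + -2 = -2
∂L/∂y = 2(y - t) = 2(-2 - 2) = -8
∂y/∂b = 1
∂L/∂b = ∂L/∂y · ∂y/∂b = -8 × 1 = -8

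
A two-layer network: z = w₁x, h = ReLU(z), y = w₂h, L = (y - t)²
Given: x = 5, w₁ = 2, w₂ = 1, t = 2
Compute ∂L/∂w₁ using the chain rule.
∂L/∂w₁ = 80

Forward pass:
z = w₁x = 2×5 = 10
h = ReLU(10) = 10
y = w₂h = 1×10 = 10

Backward pass:
∂L/∂y = 2(y - t) = 2(10 - 2) = 16
∂y/∂h = w₂ = 1
∂h/∂z = 1 (ReLU derivative)
∂z/∂w₁ = x = 5

∂L/∂w₁ = 16 × 1 × 1 × 5 = 80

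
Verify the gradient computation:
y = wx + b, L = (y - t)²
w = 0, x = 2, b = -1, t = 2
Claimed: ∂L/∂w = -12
Correct

y = (0)(2) + -1 = -1
∂L/∂y = 2(y - t) = 2(-1 - 2) = -6
∂y/∂w = x = 2
∂L/∂w = -6 × 2 = -12

Claimed value: -12
Correct: The correct gradient is -12.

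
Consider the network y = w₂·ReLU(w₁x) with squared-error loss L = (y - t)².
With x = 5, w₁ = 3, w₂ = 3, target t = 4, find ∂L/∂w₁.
∂L/∂w₁ = 1230

Forward pass:
z = w₁x = 3×5 = 15
h = ReLU(15) = 15
y = w₂h = 3×15 = 45

Backward pass:
∂L/∂y = 2(y - t) = 2(45 - 4) = 82
∂y/∂h = w₂ = 3
∂h/∂z = 1 (ReLU derivative)
∂z/∂w₁ = x = 5

∂L/∂w₁ = 82 × 3 × 1 × 5 = 1230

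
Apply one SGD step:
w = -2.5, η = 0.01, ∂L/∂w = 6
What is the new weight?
w_new = -2.56

w_new = w - η·∂L/∂w = -2.5 - 0.01×(6) = -2.5 - (0.06) = -2.56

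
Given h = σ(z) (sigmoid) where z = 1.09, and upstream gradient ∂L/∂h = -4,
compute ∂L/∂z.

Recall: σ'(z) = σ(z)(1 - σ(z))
∂L/∂z = -0.7532

σ(1.09) = 0.7484
σ'(1.09) = σ(1.09)(1 - σ(1.09)) = 0.7484 × 0.2516 = 0.1883
∂L/∂z = ∂L/∂h · σ'(z) = -4 × 0.1883 = -0.7532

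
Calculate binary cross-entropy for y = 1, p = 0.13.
L = 2.04

L = -1·log(0.13) - 0·log(0.87) = -log(0.13) = 2.04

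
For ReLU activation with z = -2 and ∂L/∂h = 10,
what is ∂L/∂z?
∂L/∂z = 0

h = ReLU(-2) = 0
Since z < 0: ∂h/∂z = 0
∂L/∂z = ∂L/∂h · ∂h/∂z = 10 × 0 = 0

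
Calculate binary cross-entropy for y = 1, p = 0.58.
L = 0.5447

L = -1·log(0.58) - 0·log(0.42) = -log(0.58) = 0.5447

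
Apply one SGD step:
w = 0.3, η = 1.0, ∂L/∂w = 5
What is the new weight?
w_new = -4.7

w_new = w - η·∂L/∂w = 0.3 - 1.0×(5) = 0.3 - (5) = -4.7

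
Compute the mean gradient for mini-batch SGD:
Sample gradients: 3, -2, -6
Average gradient = -1.667

Average = (1/3)(3 + -2 + -6) = -5/3 = -1.667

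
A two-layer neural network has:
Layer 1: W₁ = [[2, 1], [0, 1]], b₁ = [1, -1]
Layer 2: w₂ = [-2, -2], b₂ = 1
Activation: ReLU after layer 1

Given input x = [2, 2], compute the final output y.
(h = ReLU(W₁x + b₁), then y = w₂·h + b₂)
y = -15

Layer 1 pre-activation: z₁ = [7, 1]
After ReLU: h = [7, 1]
Layer 2 output: y = -2×7 + -2×1 + 1 = -15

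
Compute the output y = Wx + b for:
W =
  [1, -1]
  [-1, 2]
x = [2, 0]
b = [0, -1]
y = [2, -3]

Wx = [1×2 + -1×0, -1×2 + 2×0]
   = [2, -2]
y = Wx + b = [2 + 0, -2 + -1] = [2, -3]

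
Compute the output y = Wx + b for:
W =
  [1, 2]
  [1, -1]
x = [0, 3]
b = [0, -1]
y = [6, -4]

Wx = [1×0 + 2×3, 1×0 + -1×3]
   = [6, -3]
y = Wx + b = [6 + 0, -3 + -1] = [6, -4]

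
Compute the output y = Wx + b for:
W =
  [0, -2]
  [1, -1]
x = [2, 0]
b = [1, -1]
y = [1, 1]

Wx = [0×2 + -2×0, 1×2 + -1×0]
   = [0, 2]
y = Wx + b = [0 + 1, 2 + -1] = [1, 1]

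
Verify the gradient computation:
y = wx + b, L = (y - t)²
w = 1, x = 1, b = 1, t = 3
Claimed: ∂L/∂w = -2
Correct

y = (1)(1) + 1 = 2
∂L/∂y = 2(y - t) = 2(2 - 3) = -2
∂y/∂w = x = 1
∂L/∂w = -2 × 1 = -2

Claimed value: -2
Correct: The correct gradient is -2.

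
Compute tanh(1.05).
0.7818

tanh(1.05) = (e^(1.05) - e^(-1.05))/(e^(1.05) + e^(-1.05)) = 0.7818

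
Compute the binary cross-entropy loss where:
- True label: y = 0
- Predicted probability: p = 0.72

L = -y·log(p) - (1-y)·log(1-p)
L = 1.273

L = -0·log(0.72) - 1·log(0.28) = -log(0.28) = 1.273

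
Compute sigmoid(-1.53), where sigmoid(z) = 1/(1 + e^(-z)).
0.178

sigmoid(-1.53) = 1/(1 + e^(1.53)) = 1/(1 + 4.618) = 0.178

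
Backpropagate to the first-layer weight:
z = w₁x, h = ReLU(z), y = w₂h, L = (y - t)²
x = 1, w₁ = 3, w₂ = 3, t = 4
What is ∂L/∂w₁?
∂L/∂w₁ = 30

Forward pass:
z = w₁x = 3×1 = 3
h = ReLU(3) = 3
y = w₂h = 3×3 = 9

Backward pass:
∂L/∂y = 2(y - t) = 2(9 - 4) = 10
∂y/∂h = w₂ = 3
∂h/∂z = 1 (ReLU derivative)
∂z/∂w₁ = x = 1

∂L/∂w₁ = 10 × 3 × 1 × 1 = 30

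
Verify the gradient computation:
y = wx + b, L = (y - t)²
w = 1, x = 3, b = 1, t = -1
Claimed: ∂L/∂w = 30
Correct

y = (1)(3) + 1 = 4
∂L/∂y = 2(y - t) = 2(4 - -1) = 10
∂y/∂w = x = 3
∂L/∂w = 10 × 3 = 30

Claimed value: 30
Correct: The correct gradient is 30.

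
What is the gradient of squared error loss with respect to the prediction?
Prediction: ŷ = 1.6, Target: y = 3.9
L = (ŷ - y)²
∂L/∂ŷ = -4.6

∂L/∂ŷ = 2(ŷ - y) = 2(1.6 - 3.9) = 2(-2.3) = -4.6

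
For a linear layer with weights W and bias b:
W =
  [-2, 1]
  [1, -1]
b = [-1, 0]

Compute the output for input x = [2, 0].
y = [-5, 2]

Wx = [-2×2 + 1×0, 1×2 + -1×0]
   = [-4, 2]
y = Wx + b = [-4 + -1, 2 + 0] = [-5, 2]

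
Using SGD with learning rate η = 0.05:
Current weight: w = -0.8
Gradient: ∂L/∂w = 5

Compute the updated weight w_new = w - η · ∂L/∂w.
w_new = -1.05

w_new = w - η·∂L/∂w = -0.8 - 0.05×(5) = -0.8 - (0.25) = -1.05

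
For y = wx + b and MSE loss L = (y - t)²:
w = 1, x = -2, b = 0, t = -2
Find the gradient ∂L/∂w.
∂L/∂w = 0

y = wx + b = (1)(-2) + 0 = -2
∂L/∂y = 2(y - t) = 2(-2 - -2) = 0
∂y/∂w = x = -2
∂L/∂w = ∂L/∂y · ∂y/∂w = 0 × -2 = 0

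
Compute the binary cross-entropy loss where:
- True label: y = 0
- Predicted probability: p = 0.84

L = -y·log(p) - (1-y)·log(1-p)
L = 1.833

L = -0·log(0.84) - 1·log(0.16) = -log(0.16) = 1.833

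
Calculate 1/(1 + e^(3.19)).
0.03954

sigmoid(-3.19) = 1/(1 + e^(3.19)) = 1/(1 + 24.29) = 0.03954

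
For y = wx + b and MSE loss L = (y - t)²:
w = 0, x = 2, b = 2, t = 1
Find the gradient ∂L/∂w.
∂L/∂w = 4

y = wx + b = (0)(2) + 2 = 2
∂L/∂y = 2(y - t) = 2(2 - 1) = 2
∂y/∂w = x = 2
∂L/∂w = ∂L/∂y · ∂y/∂w = 2 × 2 = 4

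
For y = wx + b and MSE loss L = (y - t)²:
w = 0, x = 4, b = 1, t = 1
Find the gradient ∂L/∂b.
∂L/∂b = 0

y = wx + b = (0)(4) + 1 = 1
∂L/∂y = 2(y - t) = 2(1 - 1) = 0
∂y/∂b = 1
∂L/∂b = ∂L/∂y · ∂y/∂b = 0 × 1 = 0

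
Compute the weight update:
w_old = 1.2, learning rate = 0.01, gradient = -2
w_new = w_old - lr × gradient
w_new = 1.22

w_new = w - η·∂L/∂w = 1.2 - 0.01×(-2) = 1.2 - (-0.02) = 1.22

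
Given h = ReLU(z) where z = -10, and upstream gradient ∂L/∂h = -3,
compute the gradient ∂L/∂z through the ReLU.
∂L/∂z = 0

h = ReLU(-10) = 0
Since z < 0: ∂h/∂z = 0
∂L/∂z = ∂L/∂h · ∂h/∂z = -3 × 0 = 0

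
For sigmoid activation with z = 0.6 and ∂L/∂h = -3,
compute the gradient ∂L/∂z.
∂L/∂z = -0.6864

σ(0.6) = 0.6457
σ'(0.6) = σ(0.6)(1 - σ(0.6)) = 0.6457 × 0.3543 = 0.2288
∂L/∂z = ∂L/∂h · σ'(z) = -3 × 0.2288 = -0.6864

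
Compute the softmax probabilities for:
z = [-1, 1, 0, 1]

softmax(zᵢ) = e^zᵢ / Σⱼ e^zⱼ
p = [0.0541, 0.3995, 0.147, 0.3995]

exp(z) = [0.3679, 2.718, 1, 2.718]
Sum = 6.804
p = [0.0541, 0.3995, 0.147, 0.3995]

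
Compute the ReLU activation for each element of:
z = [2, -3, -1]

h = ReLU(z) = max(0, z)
h = [2, 0, 0]

ReLU applied element-wise: max(0,2)=2, max(0,-3)=0, max(0,-1)=0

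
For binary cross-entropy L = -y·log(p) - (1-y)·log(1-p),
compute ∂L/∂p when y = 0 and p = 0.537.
∂L/∂p = 2.16

∂L/∂p = -y/p + (1-y)/(1-p) = 0 + 1/0.463 = 2.16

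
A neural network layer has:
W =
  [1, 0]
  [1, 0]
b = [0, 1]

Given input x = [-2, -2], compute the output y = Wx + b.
y = [-2, -1]

Wx = [1×-2 + 0×-2, 1×-2 + 0×-2]
   = [-2, -2]
y = Wx + b = [-2 + 0, -2 + 1] = [-2, -1]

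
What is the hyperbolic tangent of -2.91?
-0.9941

tanh(-2.91) = (e^(-2.91) - e^(2.91))/(e^(-2.91) + e^(2.91)) = -0.9941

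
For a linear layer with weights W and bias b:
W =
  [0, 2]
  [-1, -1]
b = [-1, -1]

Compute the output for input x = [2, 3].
y = [5, -6]

Wx = [0×2 + 2×3, -1×2 + -1×3]
   = [6, -5]
y = Wx + b = [6 + -1, -5 + -1] = [5, -6]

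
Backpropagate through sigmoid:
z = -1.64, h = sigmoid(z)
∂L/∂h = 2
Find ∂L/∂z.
∂L/∂z = 0.2721

σ(-1.64) = 0.1625
σ'(-1.64) = σ(-1.64)(1 - σ(-1.64)) = 0.1625 × 0.8375 = 0.1361
∂L/∂z = ∂L/∂h · σ'(z) = 2 × 0.1361 = 0.2721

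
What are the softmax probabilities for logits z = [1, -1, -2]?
p = [0.8438, 0.1142, 0.042]

exp(z) = [2.718, 0.3679, 0.1353]
Sum = 3.221
p = [0.8438, 0.1142, 0.042]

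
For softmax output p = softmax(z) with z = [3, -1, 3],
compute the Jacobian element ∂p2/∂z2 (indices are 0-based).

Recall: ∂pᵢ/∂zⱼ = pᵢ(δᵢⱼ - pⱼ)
∂p2/∂z2 = 0.25

p = softmax(z) = [0.4955, 0.009075, 0.4955]
p2 = 0.4955

∂p2/∂z2 = p2(1 - p2) = 0.4955 × (1 - 0.4955) = 0.25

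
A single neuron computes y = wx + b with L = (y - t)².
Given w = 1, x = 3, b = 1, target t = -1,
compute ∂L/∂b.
∂L/∂b = 10

y = wx + b = (1)(3) + 1 = 4
∂L/∂y = 2(y - t) = 2(4 - -1) = 10
∂y/∂b = 1
∂L/∂b = ∂L/∂y · ∂y/∂b = 10 × 1 = 10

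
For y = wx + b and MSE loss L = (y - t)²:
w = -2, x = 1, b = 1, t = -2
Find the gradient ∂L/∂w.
∂L/∂w = 2

y = wx + b = (-2)(1) + 1 = -1
∂L/∂y = 2(y - t) = 2(-1 - -2) = 2
∂y/∂w = x = 1
∂L/∂w = ∂L/∂y · ∂y/∂w = 2 × 1 = 2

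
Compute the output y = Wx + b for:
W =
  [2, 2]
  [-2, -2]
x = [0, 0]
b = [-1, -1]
y = [-1, -1]

Wx = [2×0 + 2×0, -2×0 + -2×0]
   = [0, 0]
y = Wx + b = [0 + -1, 0 + -1] = [-1, -1]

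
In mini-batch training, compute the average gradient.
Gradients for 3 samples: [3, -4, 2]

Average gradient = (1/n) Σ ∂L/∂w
Average gradient = 0.3333

Average = (1/3)(3 + -4 + 2) = 1/3 = 0.3333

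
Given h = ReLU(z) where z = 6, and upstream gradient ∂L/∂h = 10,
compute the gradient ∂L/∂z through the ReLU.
∂L/∂z = 10

h = ReLU(6) = 6
Since z > 0: ∂h/∂z = 1
∂L/∂z = ∂L/∂h · ∂h/∂z = 10 × 1 = 10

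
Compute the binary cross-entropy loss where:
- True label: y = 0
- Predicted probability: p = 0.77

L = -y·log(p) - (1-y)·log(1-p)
L = 1.47

L = -0·log(0.77) - 1·log(0.23) = -log(0.23) = 1.47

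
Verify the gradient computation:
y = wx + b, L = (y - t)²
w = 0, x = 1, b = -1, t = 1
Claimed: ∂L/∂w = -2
Incorrect

y = (0)(1) + -1 = -1
∂L/∂y = 2(y - t) = 2(-1 - 1) = -4
∂y/∂w = x = 1
∂L/∂w = -4 × 1 = -4

Claimed value: -2
Incorrect: The correct gradient is -4.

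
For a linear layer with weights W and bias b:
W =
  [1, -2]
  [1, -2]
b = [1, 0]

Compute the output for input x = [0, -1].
y = [3, 2]

Wx = [1×0 + -2×-1, 1×0 + -2×-1]
   = [2, 2]
y = Wx + b = [2 + 1, 2 + 0] = [3, 2]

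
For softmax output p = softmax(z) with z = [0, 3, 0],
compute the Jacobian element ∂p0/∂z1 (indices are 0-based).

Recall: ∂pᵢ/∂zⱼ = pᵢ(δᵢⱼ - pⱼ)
∂p0/∂z1 = -0.04118

p = softmax(z) = [0.04528, 0.9094, 0.04528]
p0 = 0.04528, p1 = 0.9094

∂p0/∂z1 = -p0 × p1 = -0.04528 × 0.9094 = -0.04118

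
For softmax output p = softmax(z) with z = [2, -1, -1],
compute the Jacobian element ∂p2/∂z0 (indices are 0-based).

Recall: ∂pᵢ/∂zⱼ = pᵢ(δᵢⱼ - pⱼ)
∂p2/∂z0 = -0.04118

p = softmax(z) = [0.9094, 0.04528, 0.04528]
p2 = 0.04528, p0 = 0.9094

∂p2/∂z0 = -p2 × p0 = -0.04528 × 0.9094 = -0.04118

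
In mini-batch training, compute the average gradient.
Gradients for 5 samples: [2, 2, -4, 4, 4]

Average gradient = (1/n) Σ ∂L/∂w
Average gradient = 1.6

Average = (1/5)(2 + 2 + -4 + 4 + 4) = 8/5 = 1.6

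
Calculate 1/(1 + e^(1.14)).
0.2423

sigmoid(-1.14) = 1/(1 + e^(1.14)) = 1/(1 + 3.127) = 0.2423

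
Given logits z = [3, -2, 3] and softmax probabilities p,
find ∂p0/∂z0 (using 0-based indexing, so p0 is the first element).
∂p0/∂z0 = 0.25

p = softmax(z) = [0.4983, 0.003358, 0.4983]
p0 = 0.4983

∂p0/∂z0 = p0(1 - p0) = 0.4983 × (1 - 0.4983) = 0.25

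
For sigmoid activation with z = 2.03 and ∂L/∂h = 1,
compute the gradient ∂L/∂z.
∂L/∂z = 0.1026

σ(2.03) = 0.8839
σ'(2.03) = σ(2.03)(1 - σ(2.03)) = 0.8839 × 0.1161 = 0.1026
∂L/∂z = ∂L/∂h · σ'(z) = 1 × 0.1026 = 0.1026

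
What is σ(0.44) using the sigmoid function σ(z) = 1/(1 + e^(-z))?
0.6083

sigmoid(0.44) = 1/(1 + e^(-0.44)) = 1/(1 + 0.644) = 0.6083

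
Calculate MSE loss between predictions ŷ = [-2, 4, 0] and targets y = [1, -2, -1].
MSE = 15.33

MSE = (1/3)((-2-1)² + (4--2)² + (0--1)²) = (1/3)(9 + 36 + 1) = 15.33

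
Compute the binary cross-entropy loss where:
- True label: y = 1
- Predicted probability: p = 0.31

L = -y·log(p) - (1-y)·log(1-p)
L = 1.171

L = -1·log(0.31) - 0·log(0.69) = -log(0.31) = 1.171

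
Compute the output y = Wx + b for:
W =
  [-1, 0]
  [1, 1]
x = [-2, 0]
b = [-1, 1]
y = [1, -1]

Wx = [-1×-2 + 0×0, 1×-2 + 1×0]
   = [2, -2]
y = Wx + b = [2 + -1, -2 + 1] = [1, -1]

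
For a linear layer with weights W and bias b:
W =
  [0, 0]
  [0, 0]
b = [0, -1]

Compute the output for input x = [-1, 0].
y = [0, -1]

Wx = [0×-1 + 0×0, 0×-1 + 0×0]
   = [0, 0]
y = Wx + b = [0 + 0, 0 + -1] = [0, -1]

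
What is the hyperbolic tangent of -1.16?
-0.821

tanh(-1.16) = (e^(-1.16) - e^(1.16))/(e^(-1.16) + e^(1.16)) = -0.821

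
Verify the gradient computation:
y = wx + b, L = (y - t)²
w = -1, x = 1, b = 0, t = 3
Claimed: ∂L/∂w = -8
Correct

y = (-1)(1) + 0 = -1
∂L/∂y = 2(y - t) = 2(-1 - 3) = -8
∂y/∂w = x = 1
∂L/∂w = -8 × 1 = -8

Claimed value: -8
Correct: The correct gradient is -8.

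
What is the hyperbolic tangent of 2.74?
0.9917

tanh(2.74) = (e^(2.74) - e^(-2.74))/(e^(2.74) + e^(-2.74)) = 0.9917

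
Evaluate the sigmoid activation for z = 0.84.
0.6985

sigmoid(0.84) = 1/(1 + e^(-0.84)) = 1/(1 + 0.4317) = 0.6985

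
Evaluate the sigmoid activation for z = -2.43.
0.08091

sigmoid(-2.43) = 1/(1 + e^(2.43)) = 1/(1 + 11.36) = 0.08091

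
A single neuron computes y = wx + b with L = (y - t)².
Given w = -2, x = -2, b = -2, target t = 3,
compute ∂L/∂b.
∂L/∂b = -2

y = wx + b = (-2)(-2) + -2 = 2
∂L/∂y = 2(y - t) = 2(2 - 3) = -2
∂y/∂b = 1
∂L/∂b = ∂L/∂y · ∂y/∂b = -2 × 1 = -2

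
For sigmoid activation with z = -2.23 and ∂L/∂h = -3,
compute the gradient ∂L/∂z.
∂L/∂z = -0.263

σ(-2.23) = 0.09709
σ'(-2.23) = σ(-2.23)(1 - σ(-2.23)) = 0.09709 × 0.9029 = 0.08766
∂L/∂z = ∂L/∂h · σ'(z) = -3 × 0.08766 = -0.263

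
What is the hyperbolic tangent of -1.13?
-0.811

tanh(-1.13) = (e^(-1.13) - e^(1.13))/(e^(-1.13) + e^(1.13)) = -0.811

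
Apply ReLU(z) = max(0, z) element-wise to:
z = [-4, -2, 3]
h = [0, 0, 3]

ReLU applied element-wise: max(0,-4)=0, max(0,-2)=0, max(0,3)=3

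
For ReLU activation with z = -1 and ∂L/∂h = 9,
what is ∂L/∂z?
∂L/∂z = 0

h = ReLU(-1) = 0
Since z < 0: ∂h/∂z = 0
∂L/∂z = ∂L/∂h · ∂h/∂z = 9 × 0 = 0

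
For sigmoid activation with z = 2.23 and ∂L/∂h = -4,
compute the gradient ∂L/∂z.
∂L/∂z = -0.3506

σ(2.23) = 0.9029
σ'(2.23) = σ(2.23)(1 - σ(2.23)) = 0.9029 × 0.09709 = 0.08766
∂L/∂z = ∂L/∂h · σ'(z) = -4 × 0.08766 = -0.3506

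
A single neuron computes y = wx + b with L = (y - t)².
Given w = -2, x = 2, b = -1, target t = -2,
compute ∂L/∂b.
∂L/∂b = -6

y = wx + b = (-2)(2) + -1 = -5
∂L/∂y = 2(y - t) = 2(-5 - -2) = -6
∂y/∂b = 1
∂L/∂b = ∂L/∂y · ∂y/∂b = -6 × 1 = -6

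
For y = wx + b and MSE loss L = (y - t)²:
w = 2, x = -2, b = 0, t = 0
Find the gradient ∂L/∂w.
∂L/∂w = 16

y = wx + b = (2)(-2) + 0 = -4
∂L/∂y = 2(y - t) = 2(-4 - 0) = -8
∂y/∂w = x = -2
∂L/∂w = ∂L/∂y · ∂y/∂w = -8 × -2 = 16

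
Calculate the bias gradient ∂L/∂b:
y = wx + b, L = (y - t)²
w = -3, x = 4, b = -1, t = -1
∂L/∂b = -24

y = wx + b = (-3)(4) + -1 = -13
∂L/∂y = 2(y - t) = 2(-13 - -1) = -24
∂y/∂b = 1
∂L/∂b = ∂L/∂y · ∂y/∂b = -24 × 1 = -24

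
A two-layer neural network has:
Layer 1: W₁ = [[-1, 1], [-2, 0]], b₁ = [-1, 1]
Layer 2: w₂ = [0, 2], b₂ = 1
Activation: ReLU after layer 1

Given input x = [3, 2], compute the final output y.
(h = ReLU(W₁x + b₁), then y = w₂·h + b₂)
y = 1

Layer 1 pre-activation: z₁ = [-2, -5]
After ReLU: h = [0, 0]
Layer 2 output: y = 0×0 + 2×0 + 1 = 1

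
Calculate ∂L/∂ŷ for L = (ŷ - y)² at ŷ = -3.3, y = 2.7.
∂L/∂ŷ = -12.0

∂L/∂ŷ = 2(ŷ - y) = 2(-3.3 - 2.7) = 2(-6.0) = -12.0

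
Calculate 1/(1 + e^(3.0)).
0.04743

sigmoid(-3.0) = 1/(1 + e^(3.0)) = 1/(1 + 20.09) = 0.04743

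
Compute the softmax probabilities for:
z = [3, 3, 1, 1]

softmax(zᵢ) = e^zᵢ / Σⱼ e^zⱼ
p = [0.4404, 0.4404, 0.0596, 0.0596]

exp(z) = [20.09, 20.09, 2.718, 2.718]
Sum = 45.61
p = [0.4404, 0.4404, 0.0596, 0.0596]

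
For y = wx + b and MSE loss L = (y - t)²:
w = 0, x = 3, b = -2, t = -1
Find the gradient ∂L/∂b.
∂L/∂b = -2

y = wx + b = (0)(3) + -2 = -2
∂L/∂y = 2(y - t) = 2(-2 - -1) = -2
∂y/∂b = 1
∂L/∂b = ∂L/∂y · ∂y/∂b = -2 × 1 = -2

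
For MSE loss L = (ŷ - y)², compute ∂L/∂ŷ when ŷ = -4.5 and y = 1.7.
∂L/∂ŷ = -12.4

∂L/∂ŷ = 2(ŷ - y) = 2(-4.5 - 1.7) = 2(-6.2) = -12.4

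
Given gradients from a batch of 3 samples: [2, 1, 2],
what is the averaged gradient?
Average gradient = 1.667

Average = (1/3)(2 + 1 + 2) = 5/3 = 1.667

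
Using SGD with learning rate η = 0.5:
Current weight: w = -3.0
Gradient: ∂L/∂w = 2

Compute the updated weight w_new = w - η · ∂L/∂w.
w_new = -4

w_new = w - η·∂L/∂w = -3.0 - 0.5×(2) = -3.0 - (1) = -4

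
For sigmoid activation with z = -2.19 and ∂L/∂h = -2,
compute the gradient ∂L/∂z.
∂L/∂z = -0.181

σ(-2.19) = 0.1007
σ'(-2.19) = σ(-2.19)(1 - σ(-2.19)) = 0.1007 × 0.8993 = 0.09052
∂L/∂z = ∂L/∂h · σ'(z) = -2 × 0.09052 = -0.181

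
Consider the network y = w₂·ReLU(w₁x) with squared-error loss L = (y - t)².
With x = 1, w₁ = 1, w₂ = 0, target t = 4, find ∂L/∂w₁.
∂L/∂w₁ = 0

Forward pass:
z = w₁x = 1×1 = 1
h = ReLU(1) = 1
y = w₂h = 0×1 = 0

Backward pass:
∂L/∂y = 2(y - t) = 2(0 - 4) = -8
∂y/∂h = w₂ = 0
∂h/∂z = 1 (ReLU derivative)
∂z/∂w₁ = x = 1

∂L/∂w₁ = -8 × 0 × 1 × 1 = 0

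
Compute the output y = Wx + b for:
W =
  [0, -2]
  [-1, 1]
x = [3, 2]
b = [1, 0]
y = [-3, -1]

Wx = [0×3 + -2×2, -1×3 + 1×2]
   = [-4, -1]
y = Wx + b = [-4 + 1, -1 + 0] = [-3, -1]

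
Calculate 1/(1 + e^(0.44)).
0.3917

sigmoid(-0.44) = 1/(1 + e^(0.44)) = 1/(1 + 1.553) = 0.3917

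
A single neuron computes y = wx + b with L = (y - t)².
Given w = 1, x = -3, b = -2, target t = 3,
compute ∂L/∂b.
∂L/∂b = -16

y = wx + b = (1)(-3) + -2 = -5
∂L/∂y = 2(y - t) = 2(-5 - 3) = -16
∂y/∂b = 1
∂L/∂b = ∂L/∂y · ∂y/∂b = -16 × 1 = -16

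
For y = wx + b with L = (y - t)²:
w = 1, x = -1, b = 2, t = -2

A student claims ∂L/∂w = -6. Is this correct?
Correct

y = (1)(-1) + 2 = 1
∂L/∂y = 2(y - t) = 2(1 - -2) = 6
∂y/∂w = x = -1
∂L/∂w = 6 × -1 = -6

Claimed value: -6
Correct: The correct gradient is -6.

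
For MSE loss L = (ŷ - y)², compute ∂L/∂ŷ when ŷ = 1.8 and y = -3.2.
∂L/∂ŷ = 10.0

∂L/∂ŷ = 2(ŷ - y) = 2(1.8 - -3.2) = 2(5.0) = 10.0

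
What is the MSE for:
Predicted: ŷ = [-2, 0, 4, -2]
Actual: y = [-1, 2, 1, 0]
MSE = 4.5

MSE = (1/4)((-2--1)² + (0-2)² + (4-1)² + (-2-0)²) = (1/4)(1 + 4 + 9 + 4) = 4.5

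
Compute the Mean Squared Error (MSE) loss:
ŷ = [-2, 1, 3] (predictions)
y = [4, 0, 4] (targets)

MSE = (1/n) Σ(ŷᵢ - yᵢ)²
MSE = 12.67

MSE = (1/3)((-2-4)² + (1-0)² + (3-4)²) = (1/3)(36 + 1 + 1) = 12.67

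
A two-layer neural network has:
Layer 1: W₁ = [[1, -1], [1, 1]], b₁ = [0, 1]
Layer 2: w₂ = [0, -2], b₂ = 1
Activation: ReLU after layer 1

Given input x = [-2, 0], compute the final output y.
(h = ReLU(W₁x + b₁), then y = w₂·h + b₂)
y = 1

Layer 1 pre-activation: z₁ = [-2, -1]
After ReLU: h = [0, 0]
Layer 2 output: y = 0×0 + -2×0 + 1 = 1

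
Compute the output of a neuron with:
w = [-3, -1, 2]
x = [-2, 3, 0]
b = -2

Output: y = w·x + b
y = 1

y = (-3)(-2) + (-1)(3) + (2)(0) + -2 = 1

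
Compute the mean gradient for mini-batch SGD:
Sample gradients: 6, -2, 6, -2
Average gradient = 2

Average = (1/4)(6 + -2 + 6 + -2) = 8/4 = 2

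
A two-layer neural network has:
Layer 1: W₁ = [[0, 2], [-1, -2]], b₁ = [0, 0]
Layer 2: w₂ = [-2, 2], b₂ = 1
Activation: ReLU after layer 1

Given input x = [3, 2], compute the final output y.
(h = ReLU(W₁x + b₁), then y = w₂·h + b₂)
y = -7

Layer 1 pre-activation: z₁ = [4, -7]
After ReLU: h = [4, 0]
Layer 2 output: y = -2×4 + 2×0 + 1 = -7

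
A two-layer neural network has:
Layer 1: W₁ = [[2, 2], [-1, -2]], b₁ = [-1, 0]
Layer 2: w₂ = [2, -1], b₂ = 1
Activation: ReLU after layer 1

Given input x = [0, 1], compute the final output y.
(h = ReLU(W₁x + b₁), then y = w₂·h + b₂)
y = 3

Layer 1 pre-activation: z₁ = [1, -2]
After ReLU: h = [1, 0]
Layer 2 output: y = 2×1 + -1×0 + 1 = 3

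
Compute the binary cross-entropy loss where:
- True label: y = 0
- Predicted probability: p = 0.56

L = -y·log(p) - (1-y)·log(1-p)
L = 0.821

L = -0·log(0.56) - 1·log(0.44) = -log(0.44) = 0.821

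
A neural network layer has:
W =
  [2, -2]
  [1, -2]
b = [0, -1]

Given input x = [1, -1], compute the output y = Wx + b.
y = [4, 2]

Wx = [2×1 + -2×-1, 1×1 + -2×-1]
   = [4, 3]
y = Wx + b = [4 + 0, 3 + -1] = [4, 2]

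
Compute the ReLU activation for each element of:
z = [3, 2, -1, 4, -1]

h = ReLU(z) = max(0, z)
h = [3, 2, 0, 4, 0]

ReLU applied element-wise: max(0,3)=3, max(0,2)=2, max(0,-1)=0, max(0,4)=4, max(0,-1)=0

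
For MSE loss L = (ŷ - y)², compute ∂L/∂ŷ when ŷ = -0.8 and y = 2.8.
∂L/∂ŷ = -7.2

∂L/∂ŷ = 2(ŷ - y) = 2(-0.8 - 2.8) = 2(-3.6) = -7.2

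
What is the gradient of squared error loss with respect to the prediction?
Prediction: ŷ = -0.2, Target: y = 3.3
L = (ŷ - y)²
∂L/∂ŷ = -7.0

∂L/∂ŷ = 2(ŷ - y) = 2(-0.2 - 3.3) = 2(-3.5) = -7.0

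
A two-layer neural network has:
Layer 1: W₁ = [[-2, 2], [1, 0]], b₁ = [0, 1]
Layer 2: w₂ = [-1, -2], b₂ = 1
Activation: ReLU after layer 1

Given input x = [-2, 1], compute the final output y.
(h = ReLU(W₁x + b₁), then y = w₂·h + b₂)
y = -5

Layer 1 pre-activation: z₁ = [6, -1]
After ReLU: h = [6, 0]
Layer 2 output: y = -1×6 + -2×0 + 1 = -5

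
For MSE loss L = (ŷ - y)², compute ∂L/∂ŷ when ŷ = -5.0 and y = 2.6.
∂L/∂ŷ = -15.2

∂L/∂ŷ = 2(ŷ - y) = 2(-5.0 - 2.6) = 2(-7.6) = -15.2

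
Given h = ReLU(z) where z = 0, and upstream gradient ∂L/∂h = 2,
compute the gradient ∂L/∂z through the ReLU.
∂L/∂z = 0

h = ReLU(0) = 0
At z = 0: ∂h/∂z = 0 (by convention)
∂L/∂z = ∂L/∂h · ∂h/∂z = 2 × 0 = 0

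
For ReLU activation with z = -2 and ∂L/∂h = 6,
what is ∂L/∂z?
∂L/∂z = 0

h = ReLU(-2) = 0
Since z < 0: ∂h/∂z = 0
∂L/∂z = ∂L/∂h · ∂h/∂z = 6 × 0 = 0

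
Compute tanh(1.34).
0.8717

tanh(1.34) = (e^(1.34) - e^(-1.34))/(e^(1.34) + e^(-1.34)) = 0.8717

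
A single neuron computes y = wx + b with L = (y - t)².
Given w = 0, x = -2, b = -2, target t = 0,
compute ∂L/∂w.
∂L/∂w = 8

y = wx + b = (0)(-2) + -2 = -2
∂L/∂y = 2(y - t) = 2(-2 - 0) = -4
∂y/∂w = x = -2
∂L/∂w = ∂L/∂y · ∂y/∂w = -4 × -2 = 8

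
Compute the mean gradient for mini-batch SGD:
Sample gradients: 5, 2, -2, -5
Average gradient = 0

Average = (1/4)(5 + 2 + -2 + -5) = 0/4 = 0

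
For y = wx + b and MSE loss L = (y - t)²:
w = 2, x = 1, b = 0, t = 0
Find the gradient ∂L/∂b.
∂L/∂b = 4

y = wx + b = (2)(1) + 0 = 2
∂L/∂y = 2(y - t) = 2(2 - 0) = 4
∂y/∂b = 1
∂L/∂b = ∂L/∂y · ∂y/∂b = 4 × 1 = 4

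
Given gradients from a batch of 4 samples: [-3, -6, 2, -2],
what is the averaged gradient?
Average gradient = -2.25

Average = (1/4)(-3 + -6 + 2 + -2) = -9/4 = -2.25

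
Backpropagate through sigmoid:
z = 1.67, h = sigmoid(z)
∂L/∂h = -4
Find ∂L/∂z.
∂L/∂z = -0.5333

σ(1.67) = 0.8416
σ'(1.67) = σ(1.67)(1 - σ(1.67)) = 0.8416 × 0.1584 = 0.1333
∂L/∂z = ∂L/∂h · σ'(z) = -4 × 0.1333 = -0.5333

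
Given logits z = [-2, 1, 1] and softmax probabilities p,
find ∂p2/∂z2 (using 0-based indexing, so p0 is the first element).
∂p2/∂z2 = 0.2499

p = softmax(z) = [0.02429, 0.4879, 0.4879]
p2 = 0.4879

∂p2/∂z2 = p2(1 - p2) = 0.4879 × (1 - 0.4879) = 0.2499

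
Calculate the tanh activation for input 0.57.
0.5154

tanh(0.57) = (e^(0.57) - e^(-0.57))/(e^(0.57) + e^(-0.57)) = 0.5154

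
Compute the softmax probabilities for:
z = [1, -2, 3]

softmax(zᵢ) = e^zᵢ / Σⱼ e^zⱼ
p = [0.1185, 0.0059, 0.8756]

exp(z) = [2.718, 0.1353, 20.09]
Sum = 22.94
p = [0.1185, 0.0059, 0.8756]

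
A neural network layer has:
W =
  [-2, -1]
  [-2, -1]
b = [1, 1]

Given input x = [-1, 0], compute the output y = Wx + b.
y = [3, 3]

Wx = [-2×-1 + -1×0, -2×-1 + -1×0]
   = [2, 2]
y = Wx + b = [2 + 1, 2 + 1] = [3, 3]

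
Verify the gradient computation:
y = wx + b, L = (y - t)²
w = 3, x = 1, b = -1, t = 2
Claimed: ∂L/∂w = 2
Incorrect

y = (3)(1) + -1 = 2
∂L/∂y = 2(y - t) = 2(2 - 2) = 0
∂y/∂w = x = 1
∂L/∂w = 0 × 1 = 0

Claimed value: 2
Incorrect: The correct gradient is 0.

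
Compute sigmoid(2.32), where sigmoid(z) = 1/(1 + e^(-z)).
0.9105

sigmoid(2.32) = 1/(1 + e^(-2.32)) = 1/(1 + 0.09827) = 0.9105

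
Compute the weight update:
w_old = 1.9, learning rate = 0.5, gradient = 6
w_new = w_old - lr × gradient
w_new = -1.1

w_new = w - η·∂L/∂w = 1.9 - 0.5×(6) = 1.9 - (3) = -1.1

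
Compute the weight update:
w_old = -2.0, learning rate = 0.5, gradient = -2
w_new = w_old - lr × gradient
w_new = -1

w_new = w - η·∂L/∂w = -2.0 - 0.5×(-2) = -2.0 - (-1) = -1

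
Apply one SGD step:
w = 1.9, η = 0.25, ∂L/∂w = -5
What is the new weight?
w_new = 3.15

w_new = w - η·∂L/∂w = 1.9 - 0.25×(-5) = 1.9 - (-1.25) = 3.15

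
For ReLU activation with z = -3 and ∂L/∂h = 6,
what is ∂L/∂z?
∂L/∂z = 0

h = ReLU(-3) = 0
Since z < 0: ∂h/∂z = 0
∂L/∂z = ∂L/∂h · ∂h/∂z = 6 × 0 = 0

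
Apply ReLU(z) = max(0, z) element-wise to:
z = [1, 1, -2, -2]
h = [1, 1, 0, 0]

ReLU applied element-wise: max(0,1)=1, max(0,1)=1, max(0,-2)=0, max(0,-2)=0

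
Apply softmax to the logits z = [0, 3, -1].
p = [0.0466, 0.9362, 0.0171]

exp(z) = [1, 20.09, 0.3679]
Sum = 21.45
p = [0.0466, 0.9362, 0.0171]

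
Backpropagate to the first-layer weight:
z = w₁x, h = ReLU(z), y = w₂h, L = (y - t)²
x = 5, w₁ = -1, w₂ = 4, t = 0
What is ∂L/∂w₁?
∂L/∂w₁ = 0

Forward pass:
z = w₁x = -1×5 = -5
h = ReLU(-5) = 0
y = w₂h = 4×0 = 0

Backward pass:
∂L/∂y = 2(y - t) = 2(0 - 0) = 0
∂y/∂h = w₂ = 4
∂h/∂z = 0 (ReLU derivative)
∂z/∂w₁ = x = 5

∂L/∂w₁ = 0 × 4 × 0 × 5 = 0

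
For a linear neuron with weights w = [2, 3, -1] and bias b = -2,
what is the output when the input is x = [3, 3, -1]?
y = 14

y = (2)(3) + (3)(3) + (-1)(-1) + -2 = 14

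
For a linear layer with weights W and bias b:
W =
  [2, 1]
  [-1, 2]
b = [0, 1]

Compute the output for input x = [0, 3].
y = [3, 7]

Wx = [2×0 + 1×3, -1×0 + 2×3]
   = [3, 6]
y = Wx + b = [3 + 0, 6 + 1] = [3, 7]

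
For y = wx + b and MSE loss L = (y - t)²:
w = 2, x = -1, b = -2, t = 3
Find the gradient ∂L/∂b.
∂L/∂b = -14

y = wx + b = (2)(-1) + -2 = -4
∂L/∂y = 2(y - t) = 2(-4 - 3) = -14
∂y/∂b = 1
∂L/∂b = ∂L/∂y · ∂y/∂b = -14 × 1 = -14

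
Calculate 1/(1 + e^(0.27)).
0.4329

sigmoid(-0.27) = 1/(1 + e^(0.27)) = 1/(1 + 1.31) = 0.4329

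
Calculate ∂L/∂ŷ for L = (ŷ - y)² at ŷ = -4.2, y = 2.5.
∂L/∂ŷ = -13.4

∂L/∂ŷ = 2(ŷ - y) = 2(-4.2 - 2.5) = 2(-6.7) = -13.4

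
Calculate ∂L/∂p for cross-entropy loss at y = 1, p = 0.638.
∂L/∂p = -1.567

∂L/∂p = -y/p + (1-y)/(1-p) = -1/0.638 + 0 = -1.567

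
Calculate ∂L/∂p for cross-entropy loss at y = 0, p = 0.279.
∂L/∂p = 1.387

∂L/∂p = -y/p + (1-y)/(1-p) = 0 + 1/0.721 = 1.387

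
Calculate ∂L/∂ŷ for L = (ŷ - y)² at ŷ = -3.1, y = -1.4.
∂L/∂ŷ = -3.4

∂L/∂ŷ = 2(ŷ - y) = 2(-3.1 - -1.4) = 2(-1.7) = -3.4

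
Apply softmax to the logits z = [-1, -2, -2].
p = [0.5761, 0.2119, 0.2119]

exp(z) = [0.3679, 0.1353, 0.1353]
Sum = 0.6386
p = [0.5761, 0.2119, 0.2119]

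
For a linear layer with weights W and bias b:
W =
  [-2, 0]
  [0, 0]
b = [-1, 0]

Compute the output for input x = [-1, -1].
y = [1, 0]

Wx = [-2×-1 + 0×-1, 0×-1 + 0×-1]
   = [2, 0]
y = Wx + b = [2 + -1, 0 + 0] = [1, 0]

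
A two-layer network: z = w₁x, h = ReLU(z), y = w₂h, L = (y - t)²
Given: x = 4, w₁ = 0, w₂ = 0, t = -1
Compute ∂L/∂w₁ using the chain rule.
∂L/∂w₁ = 0

Forward pass:
z = w₁x = 0×4 = 0
h = ReLU(0) = 0
y = w₂h = 0×0 = 0

Backward pass:
∂L/∂y = 2(y - t) = 2(0 - -1) = 2
∂y/∂h = w₂ = 0
∂h/∂z = 0 (ReLU derivative)
∂z/∂w₁ = x = 4

∂L/∂w₁ = 2 × 0 × 0 × 4 = 0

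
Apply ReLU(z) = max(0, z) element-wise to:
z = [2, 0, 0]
h = [2, 0, 0]

ReLU applied element-wise: max(0,2)=2, max(0,0)=0, max(0,0)=0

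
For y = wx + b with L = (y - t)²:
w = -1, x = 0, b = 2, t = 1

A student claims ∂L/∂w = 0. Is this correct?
Correct

y = (-1)(0) + 2 = 2
∂L/∂y = 2(y - t) = 2(2 - 1) = 2
∂y/∂w = x = 0
∂L/∂w = 2 × 0 = 0

Claimed value: 0
Correct: The correct gradient is 0.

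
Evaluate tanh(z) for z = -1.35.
-0.8741

tanh(-1.35) = (e^(-1.35) - e^(1.35))/(e^(-1.35) + e^(1.35)) = -0.8741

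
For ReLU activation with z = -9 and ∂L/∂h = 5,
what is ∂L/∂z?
∂L/∂z = 0

h = ReLU(-9) = 0
Since z < 0: ∂h/∂z = 0
∂L/∂z = ∂L/∂h · ∂h/∂z = 5 × 0 = 0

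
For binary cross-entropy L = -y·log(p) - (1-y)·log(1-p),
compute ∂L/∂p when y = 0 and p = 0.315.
∂L/∂p = 1.46

∂L/∂p = -y/p + (1-y)/(1-p) = 0 + 1/0.685 = 1.46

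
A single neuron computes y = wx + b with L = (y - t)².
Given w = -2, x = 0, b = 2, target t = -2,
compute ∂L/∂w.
∂L/∂w = 0

y = wx + b = (-2)(0) + 2 = 2
∂L/∂y = 2(y - t) = 2(2 - -2) = 8
∂y/∂w = x = 0
∂L/∂w = ∂L/∂y · ∂y/∂w = 8 × 0 = 0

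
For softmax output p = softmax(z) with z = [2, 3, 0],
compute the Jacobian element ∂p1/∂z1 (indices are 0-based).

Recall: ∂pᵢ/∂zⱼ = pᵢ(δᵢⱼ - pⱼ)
∂p1/∂z1 = 0.2078

p = softmax(z) = [0.2595, 0.7054, 0.03512]
p1 = 0.7054

∂p1/∂z1 = p1(1 - p1) = 0.7054 × (1 - 0.7054) = 0.2078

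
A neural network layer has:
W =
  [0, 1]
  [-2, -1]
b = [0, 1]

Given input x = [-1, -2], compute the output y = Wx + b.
y = [-2, 5]

Wx = [0×-1 + 1×-2, -2×-1 + -1×-2]
   = [-2, 4]
y = Wx + b = [-2 + 0, 4 + 1] = [-2, 5]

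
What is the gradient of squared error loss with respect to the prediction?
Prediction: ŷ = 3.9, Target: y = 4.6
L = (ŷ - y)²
∂L/∂ŷ = -1.4

∂L/∂ŷ = 2(ŷ - y) = 2(3.9 - 4.6) = 2(-0.7) = -1.4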